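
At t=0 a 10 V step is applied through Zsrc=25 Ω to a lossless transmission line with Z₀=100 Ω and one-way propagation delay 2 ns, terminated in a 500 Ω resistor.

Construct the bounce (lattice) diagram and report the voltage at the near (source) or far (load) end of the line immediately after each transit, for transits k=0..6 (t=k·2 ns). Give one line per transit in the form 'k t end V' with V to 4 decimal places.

Γ_L=0.666667, Γ_S=-0.600000; launch V₁=10·100/125=8.000000
k=0 src: V=8.0000
k=1 load: inc=8.000000, refl=8.000000·0.666667=5.3333; V=0.000000+8.000000+5.333333=13.3333
k=2 src: inc=5.333333, refl=5.333333·-0.600000=-3.2000; V=8.000000+5.333333+-3.200000=10.1333
k=3 load: inc=-3.200000, refl=-3.200000·0.666667=-2.1333; V=13.333333+-3.200000+-2.133333=8.0000
k=4 src: inc=-2.133333, refl=-2.133333·-0.600000=1.2800; V=10.133333+-2.133333+1.280000=9.2800
k=5 load: inc=1.280000, refl=1.280000·0.666667=0.8533; V=8.000000+1.280000+0.853333=10.1333
k=6 src: inc=0.853333, refl=0.853333·-0.600000=-0.5120; V=9.280000+0.853333+-0.512000=9.6213

0 0 source 8.0000
1 2 load 13.3333
2 4 source 10.1333
3 6 load 8.0000
4 8 source 9.2800
5 10 load 10.1333
6 12 source 9.6213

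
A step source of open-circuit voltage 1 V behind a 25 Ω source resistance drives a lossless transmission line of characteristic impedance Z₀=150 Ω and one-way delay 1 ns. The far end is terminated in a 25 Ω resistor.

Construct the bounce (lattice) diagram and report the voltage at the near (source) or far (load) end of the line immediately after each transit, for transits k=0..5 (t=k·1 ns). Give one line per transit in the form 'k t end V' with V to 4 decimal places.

Γ_L=-0.714286, Γ_S=-0.714286; launch V₁=1·150/175=0.857143
k=0 src: V=0.8571
k=1 load: inc=0.857143, refl=0.857143·-0.714286=-0.6122; V=0.000000+0.857143+-0.612245=0.2449
k=2 src: inc=-0.612245, refl=-0.612245·-0.714286=0.4373; V=0.857143+-0.612245+0.437318=0.6822
k=3 load: inc=0.437318, refl=0.437318·-0.714286=-0.3124; V=0.244898+0.437318+-0.312370=0.3698
k=4 src: inc=-0.312370, refl=-0.312370·-0.714286=0.2231; V=0.682216+-0.312370+0.223121=0.5930
k=5 load: inc=0.223121, refl=0.223121·-0.714286=-0.1594; V=0.369846+0.223121+-0.159372=0.4336

0 0 source 0.8571
1 1 load 0.2449
2 2 source 0.6822
3 3 load 0.3698
4 4 source 0.5930
5 5 load 0.4336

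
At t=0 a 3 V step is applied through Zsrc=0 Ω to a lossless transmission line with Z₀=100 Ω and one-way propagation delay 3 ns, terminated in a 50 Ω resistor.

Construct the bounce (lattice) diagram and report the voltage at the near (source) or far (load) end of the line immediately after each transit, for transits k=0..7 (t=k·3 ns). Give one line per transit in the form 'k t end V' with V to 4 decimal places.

Γ_L=-0.333333, Γ_S=-1.000000; launch V₁=3·100/100=3.000000
k=0 src: V=3.0000
k=1 load: inc=3.000000, refl=3.000000·-0.333333=-1.0000; V=0.000000+3.000000+-1.000000=2.0000
k=2 src: inc=-1.000000, refl=-1.000000·-1.000000=1.0000; V=3.000000+-1.000000+1.000000=3.0000
k=3 load: inc=1.000000, refl=1.000000·-0.333333=-0.3333; V=2.000000+1.000000+-0.333333=2.6667
k=4 src: inc=-0.333333, refl=-0.333333·-1.000000=0.3333; V=3.000000+-0.333333+0.333333=3.0000
k=5 load: inc=0.333333, refl=0.333333·-0.333333=-0.1111; V=2.666667+0.333333+-0.111111=2.8889
k=6 src: inc=-0.111111, refl=-0.111111·-1.000000=0.1111; V=3.000000+-0.111111+0.111111=3.0000
k=7 load: inc=0.111111, refl=0.111111·-0.333333=-0.0370; V=2.888889+0.111111+-0.037037=2.9630

0 0 source 3.0000
1 3 load 2.0000
2 6 source 3.0000
3 9 load 2.6667
4 12 source 3.0000
5 15 load 2.8889
6 18 source 3.0000
7 21 load 2.9630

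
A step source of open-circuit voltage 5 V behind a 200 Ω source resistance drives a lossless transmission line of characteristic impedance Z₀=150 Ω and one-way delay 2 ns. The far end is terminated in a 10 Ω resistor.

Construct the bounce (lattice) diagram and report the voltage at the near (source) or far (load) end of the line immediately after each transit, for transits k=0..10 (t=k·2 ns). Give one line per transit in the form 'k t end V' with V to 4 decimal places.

Γ_L=-0.875000, Γ_S=0.142857; launch V₁=5·150/350=2.142857
k=0 src: V=2.1429
k=1 load: inc=2.142857, refl=2.142857·-0.875000=-1.8750; V=0.000000+2.142857+-1.875000=0.2679
k=2 src: inc=-1.875000, refl=-1.875000·0.142857=-0.2679; V=2.142857+-1.875000+-0.267857=0.0000
k=3 load: inc=-0.267857, refl=-0.267857·-0.875000=0.2344; V=0.267857+-0.267857+0.234375=0.2344
k=4 src: inc=0.234375, refl=0.234375·0.142857=0.0335; V=0.000000+0.234375+0.033482=0.2679
k=5 load: inc=0.033482, refl=0.033482·-0.875000=-0.0293; V=0.234375+0.033482+-0.029297=0.2386
k=6 src: inc=-0.029297, refl=-0.029297·0.142857=-0.0042; V=0.267857+-0.029297+-0.004185=0.2344
k=7 load: inc=-0.004185, refl=-0.004185·-0.875000=0.0037; V=0.238560+-0.004185+0.003662=0.2380
k=8 src: inc=0.003662, refl=0.003662·0.142857=0.0005; V=0.234375+0.003662+0.000523=0.2386
k=9 load: inc=0.000523, refl=0.000523·-0.875000=-0.0005; V=0.238037+0.000523+-0.000458=0.2381
k=10 src: inc=-0.000458, refl=-0.000458·0.142857=-0.0001; V=0.238560+-0.000458+-0.000065=0.2380

0 0 source 2.1429
1 2 load 0.2679
2 4 source 0.0000
3 6 load 0.2344
4 8 source 0.2679
5 10 load 0.2386
6 12 source 0.2344
7 14 load 0.2380
8 16 source 0.2386
9 18 load 0.2381
10 20 source 0.2380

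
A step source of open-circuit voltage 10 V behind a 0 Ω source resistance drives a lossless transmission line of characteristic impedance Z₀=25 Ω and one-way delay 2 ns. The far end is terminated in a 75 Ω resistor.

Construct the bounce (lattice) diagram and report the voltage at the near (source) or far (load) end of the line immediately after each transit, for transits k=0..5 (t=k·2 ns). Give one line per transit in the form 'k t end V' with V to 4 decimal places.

Γ_L=0.500000, Γ_S=-1.000000; launch V₁=10·25/25=10.000000
k=0 src: V=10.0000
k=1 load: inc=10.000000, refl=10.000000·0.500000=5.0000; V=0.000000+10.000000+5.000000=15.0000
k=2 src: inc=5.000000, refl=5.000000·-1.000000=-5.0000; V=10.000000+5.000000+-5.000000=10.0000
k=3 load: inc=-5.000000, refl=-5.000000·0.500000=-2.5000; V=15.000000+-5.000000+-2.500000=7.5000
k=4 src: inc=-2.500000, refl=-2.500000·-1.000000=2.5000; V=10.000000+-2.500000+2.500000=10.0000
k=5 load: inc=2.500000, refl=2.500000·0.500000=1.2500; V=7.500000+2.500000+1.250000=11.2500

0 0 source 10.0000
1 2 load 15.0000
2 4 source 10.0000
3 6 load 7.5000
4 8 source 10.0000
5 10 load 11.2500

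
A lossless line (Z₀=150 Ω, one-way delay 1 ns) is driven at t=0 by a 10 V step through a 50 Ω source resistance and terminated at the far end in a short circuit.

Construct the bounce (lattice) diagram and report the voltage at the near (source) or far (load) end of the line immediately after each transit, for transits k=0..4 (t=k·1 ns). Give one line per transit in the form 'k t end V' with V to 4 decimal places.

0 0 source 7.5000
1 1 load 0.0000
2 2 source 3.7500
3 3 load 0.0000
4 4 source 1.8750

Γ_L=-1.000000, Γ_S=-0.500000; launch V₁=10·150/200=7.500000
k=0 src: V=7.5000
k=1 load: inc=7.500000, refl=7.500000·-1.000000=-7.5000; V=0.000000+7.500000+-7.500000=0.0000
k=2 src: inc=-7.500000, refl=-7.500000·-0.500000=3.7500; V=7.500000+-7.500000+3.750000=3.7500
k=3 load: inc=3.750000, refl=3.750000·-1.000000=-3.7500; V=0.000000+3.750000+-3.750000=0.0000
k=4 src: inc=-3.750000, refl=-3.750000·-0.500000=1.8750; V=3.750000+-3.750000+1.875000=1.8750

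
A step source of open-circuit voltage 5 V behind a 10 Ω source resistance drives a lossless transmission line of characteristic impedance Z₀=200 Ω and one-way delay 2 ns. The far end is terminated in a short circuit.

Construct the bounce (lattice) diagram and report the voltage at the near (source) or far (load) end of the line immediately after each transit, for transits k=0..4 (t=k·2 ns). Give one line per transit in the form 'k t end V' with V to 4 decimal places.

Γ_L=-1.000000, Γ_S=-0.904762; launch V₁=5·200/210=4.761905
k=0 src: V=4.7619
k=1 load: inc=4.761905, refl=4.761905·-1.000000=-4.7619; V=0.000000+4.761905+-4.761905=0.0000
k=2 src: inc=-4.761905, refl=-4.761905·-0.904762=4.3084; V=4.761905+-4.761905+4.308390=4.3084
k=3 load: inc=4.308390, refl=4.308390·-1.000000=-4.3084; V=0.000000+4.308390+-4.308390=0.0000
k=4 src: inc=-4.308390, refl=-4.308390·-0.904762=3.8981; V=4.308390+-4.308390+3.898067=3.8981

0 0 source 4.7619
1 2 load 0.0000
2 4 source 4.3084
3 6 load 0.0000
4 8 source 3.8981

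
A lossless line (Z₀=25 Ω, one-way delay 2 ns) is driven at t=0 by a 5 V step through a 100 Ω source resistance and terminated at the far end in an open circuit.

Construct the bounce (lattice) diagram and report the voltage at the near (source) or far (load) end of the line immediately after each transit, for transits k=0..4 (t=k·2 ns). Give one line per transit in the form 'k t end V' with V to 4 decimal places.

Γ_L=1.000000, Γ_S=0.600000; launch V₁=5·25/125=1.000000
k=0 src: V=1.0000
k=1 load: inc=1.000000, refl=1.000000·1.000000=1.0000; V=0.000000+1.000000+1.000000=2.0000
k=2 src: inc=1.000000, refl=1.000000·0.600000=0.6000; V=1.000000+1.000000+0.600000=2.6000
k=3 load: inc=0.600000, refl=0.600000·1.000000=0.6000; V=2.000000+0.600000+0.600000=3.2000
k=4 src: inc=0.600000, refl=0.600000·0.600000=0.3600; V=2.600000+0.600000+0.360000=3.5600

0 0 source 1.0000
1 2 load 2.0000
2 4 source 2.6000
3 6 load 3.2000
4 8 source 3.5600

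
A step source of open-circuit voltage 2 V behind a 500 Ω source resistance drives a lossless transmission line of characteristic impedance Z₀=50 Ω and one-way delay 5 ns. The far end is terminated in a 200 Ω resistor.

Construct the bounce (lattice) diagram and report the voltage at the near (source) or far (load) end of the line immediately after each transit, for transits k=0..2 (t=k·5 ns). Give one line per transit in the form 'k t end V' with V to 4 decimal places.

Γ_L=0.600000, Γ_S=0.818182; launch V₁=2·50/550=0.181818
k=0 src: V=0.1818
k=1 load: inc=0.181818, refl=0.181818·0.600000=0.1091; V=0.000000+0.181818+0.109091=0.2909
k=2 src: inc=0.109091, refl=0.109091·0.818182=0.0893; V=0.181818+0.109091+0.089256=0.3802

0 0 source 0.1818
1 5 load 0.2909
2 10 source 0.3802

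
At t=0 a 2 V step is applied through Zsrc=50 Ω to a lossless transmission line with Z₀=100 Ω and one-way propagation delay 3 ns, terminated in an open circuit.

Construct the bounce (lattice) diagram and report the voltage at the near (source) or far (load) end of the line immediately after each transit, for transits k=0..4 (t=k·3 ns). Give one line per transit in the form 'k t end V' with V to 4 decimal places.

Γ_L=1.000000, Γ_S=-0.333333; launch V₁=2·100/150=1.333333
k=0 src: V=1.3333
k=1 load: inc=1.333333, refl=1.333333·1.000000=1.3333; V=0.000000+1.333333+1.333333=2.6667
k=2 src: inc=1.333333, refl=1.333333·-0.333333=-0.4444; V=1.333333+1.333333+-0.444444=2.2222
k=3 load: inc=-0.444444, refl=-0.444444·1.000000=-0.4444; V=2.666667+-0.444444+-0.444444=1.7778
k=4 src: inc=-0.444444, refl=-0.444444·-0.333333=0.1481; V=2.222222+-0.444444+0.148148=1.9259

0 0 source 1.3333
1 3 load 2.6667
2 6 source 2.2222
3 9 load 1.7778
4 12 source 1.9259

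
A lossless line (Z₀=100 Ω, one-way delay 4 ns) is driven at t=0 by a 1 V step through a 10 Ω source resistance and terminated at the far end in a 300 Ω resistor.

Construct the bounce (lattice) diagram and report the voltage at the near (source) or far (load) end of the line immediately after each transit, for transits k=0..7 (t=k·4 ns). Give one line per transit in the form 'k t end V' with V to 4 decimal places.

Γ_L=0.500000, Γ_S=-0.818182; launch V₁=1·100/110=0.909091
k=0 src: V=0.9091
k=1 load: inc=0.909091, refl=0.909091·0.500000=0.4545; V=0.000000+0.909091+0.454545=1.3636
k=2 src: inc=0.454545, refl=0.454545·-0.818182=-0.3719; V=0.909091+0.454545+-0.371901=0.9917
k=3 load: inc=-0.371901, refl=-0.371901·0.500000=-0.1860; V=1.363636+-0.371901+-0.185950=0.8058
k=4 src: inc=-0.185950, refl=-0.185950·-0.818182=0.1521; V=0.991736+-0.185950+0.152141=0.9579
k=5 load: inc=0.152141, refl=0.152141·0.500000=0.0761; V=0.805785+0.152141+0.076071=1.0340
k=6 src: inc=0.076071, refl=0.076071·-0.818182=-0.0622; V=0.957926+0.076071+-0.062240=0.9718
k=7 load: inc=-0.062240, refl=-0.062240·0.500000=-0.0311; V=1.033997+-0.062240+-0.031120=0.9406

0 0 source 0.9091
1 4 load 1.3636
2 8 source 0.9917
3 12 load 0.8058
4 16 source 0.9579
5 20 load 1.0340
6 24 source 0.9718
7 28 load 0.9406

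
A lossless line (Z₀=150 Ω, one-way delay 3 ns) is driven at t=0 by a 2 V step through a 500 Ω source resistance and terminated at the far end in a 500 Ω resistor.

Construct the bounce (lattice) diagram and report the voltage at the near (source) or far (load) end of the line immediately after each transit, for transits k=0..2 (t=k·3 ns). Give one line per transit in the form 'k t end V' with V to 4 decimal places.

Γ_L=0.538462, Γ_S=0.538462; launch V₁=2·150/650=0.461538
k=0 src: V=0.4615
k=1 load: inc=0.461538, refl=0.461538·0.538462=0.2485; V=0.000000+0.461538+0.248521=0.7101
k=2 src: inc=0.248521, refl=0.248521·0.538462=0.1338; V=0.461538+0.248521+0.133819=0.8439

0 0 source 0.4615
1 3 load 0.7101
2 6 source 0.8439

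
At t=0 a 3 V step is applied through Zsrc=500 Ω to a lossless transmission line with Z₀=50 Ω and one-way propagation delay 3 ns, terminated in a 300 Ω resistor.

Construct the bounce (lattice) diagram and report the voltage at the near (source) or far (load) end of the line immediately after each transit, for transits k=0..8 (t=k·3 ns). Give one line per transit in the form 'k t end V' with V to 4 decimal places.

0 0 source 0.2727
1 3 load 0.4675
2 6 source 0.6269
3 9 load 0.7408
4 12 source 0.8339
5 15 load 0.9004
6 18 source 0.9549
7 21 load 0.9938
8 24 source 1.0256

Γ_L=0.714286, Γ_S=0.818182; launch V₁=3·50/550=0.272727
k=0 src: V=0.2727
k=1 load: inc=0.272727, refl=0.272727·0.714286=0.1948; V=0.000000+0.272727+0.194805=0.4675
k=2 src: inc=0.194805, refl=0.194805·0.818182=0.1594; V=0.272727+0.194805+0.159386=0.6269
k=3 load: inc=0.159386, refl=0.159386·0.714286=0.1138; V=0.467532+0.159386+0.113847=0.7408
k=4 src: inc=0.113847, refl=0.113847·0.818182=0.0931; V=0.626919+0.113847+0.093148=0.8339
k=5 load: inc=0.093148, refl=0.093148·0.714286=0.0665; V=0.740766+0.093148+0.066534=0.9004
k=6 src: inc=0.066534, refl=0.066534·0.818182=0.0544; V=0.833913+0.066534+0.054437=0.9549
k=7 load: inc=0.054437, refl=0.054437·0.714286=0.0389; V=0.900448+0.054437+0.038884=0.9938
k=8 src: inc=0.038884, refl=0.038884·0.818182=0.0318; V=0.954884+0.038884+0.031814=1.0256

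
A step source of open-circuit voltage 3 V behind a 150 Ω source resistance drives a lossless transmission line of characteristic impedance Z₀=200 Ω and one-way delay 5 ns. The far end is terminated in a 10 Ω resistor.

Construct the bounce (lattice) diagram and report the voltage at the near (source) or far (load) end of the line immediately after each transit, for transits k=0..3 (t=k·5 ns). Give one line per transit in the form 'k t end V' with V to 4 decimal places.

Γ_L=-0.904762, Γ_S=-0.142857; launch V₁=3·200/350=1.714286
k=0 src: V=1.7143
k=1 load: inc=1.714286, refl=1.714286·-0.904762=-1.5510; V=0.000000+1.714286+-1.551020=0.1633
k=2 src: inc=-1.551020, refl=-1.551020·-0.142857=0.2216; V=1.714286+-1.551020+0.221574=0.3848
k=3 load: inc=0.221574, refl=0.221574·-0.904762=-0.2005; V=0.163265+0.221574+-0.200472=0.1844

0 0 source 1.7143
1 5 load 0.1633
2 10 source 0.3848
3 15 load 0.1844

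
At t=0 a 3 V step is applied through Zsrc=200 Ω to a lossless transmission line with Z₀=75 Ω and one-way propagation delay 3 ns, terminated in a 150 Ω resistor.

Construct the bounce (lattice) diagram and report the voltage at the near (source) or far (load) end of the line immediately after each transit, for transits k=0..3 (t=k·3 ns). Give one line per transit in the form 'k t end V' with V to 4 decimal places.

0 0 source 0.8182
1 3 load 1.0909
2 6 source 1.2149
3 9 load 1.2562

Γ_L=0.333333, Γ_S=0.454545; launch V₁=3·75/275=0.818182
k=0 src: V=0.8182
k=1 load: inc=0.818182, refl=0.818182·0.333333=0.2727; V=0.000000+0.818182+0.272727=1.0909
k=2 src: inc=0.272727, refl=0.272727·0.454545=0.1240; V=0.818182+0.272727+0.123967=1.2149
k=3 load: inc=0.123967, refl=0.123967·0.333333=0.0413; V=1.090909+0.123967+0.041322=1.2562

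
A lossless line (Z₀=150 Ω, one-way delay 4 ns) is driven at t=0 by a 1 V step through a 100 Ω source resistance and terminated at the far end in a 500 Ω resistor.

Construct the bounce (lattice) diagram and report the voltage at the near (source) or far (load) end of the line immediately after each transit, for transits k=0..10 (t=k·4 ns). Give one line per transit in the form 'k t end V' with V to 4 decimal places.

0 0 source 0.6000
1 4 load 0.9231
2 8 source 0.8585
3 12 load 0.8237
4 16 source 0.8306
5 20 load 0.8344
6 24 source 0.8336
7 28 load 0.8332
8 32 source 0.8333
9 36 load 0.8333
10 40 source 0.8333

Γ_L=0.538462, Γ_S=-0.200000; launch V₁=1·150/250=0.600000
k=0 src: V=0.6000
k=1 load: inc=0.600000, refl=0.600000·0.538462=0.3231; V=0.000000+0.600000+0.323077=0.9231
k=2 src: inc=0.323077, refl=0.323077·-0.200000=-0.0646; V=0.600000+0.323077+-0.064615=0.8585
k=3 load: inc=-0.064615, refl=-0.064615·0.538462=-0.0348; V=0.923077+-0.064615+-0.034793=0.8237
k=4 src: inc=-0.034793, refl=-0.034793·-0.200000=0.0070; V=0.858462+-0.034793+0.006959=0.8306
k=5 load: inc=0.006959, refl=0.006959·0.538462=0.0037; V=0.823669+0.006959+0.003747=0.8344
k=6 src: inc=0.003747, refl=0.003747·-0.200000=-0.0007; V=0.830627+0.003747+-0.000749=0.8336
k=7 load: inc=-0.000749, refl=-0.000749·0.538462=-0.0004; V=0.834374+-0.000749+-0.000404=0.8332
k=8 src: inc=-0.000404, refl=-0.000404·-0.200000=0.0001; V=0.833625+-0.000404+0.000081=0.8333
k=9 load: inc=0.000081, refl=0.000081·0.538462=0.0000; V=0.833221+0.000081+0.000043=0.8333
k=10 src: inc=0.000043, refl=0.000043·-0.200000=-0.0000; V=0.833302+0.000043+-0.000009=0.8333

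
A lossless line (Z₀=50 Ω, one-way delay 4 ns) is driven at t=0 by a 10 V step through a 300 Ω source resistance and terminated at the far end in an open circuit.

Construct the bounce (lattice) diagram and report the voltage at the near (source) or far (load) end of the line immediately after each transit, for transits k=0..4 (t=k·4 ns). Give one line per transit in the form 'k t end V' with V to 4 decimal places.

0 0 source 1.4286
1 4 load 2.8571
2 8 source 3.8776
3 12 load 4.8980
4 16 source 5.6268

Γ_L=1.000000, Γ_S=0.714286; launch V₁=10·50/350=1.428571
k=0 src: V=1.4286
k=1 load: inc=1.428571, refl=1.428571·1.000000=1.4286; V=0.000000+1.428571+1.428571=2.8571
k=2 src: inc=1.428571, refl=1.428571·0.714286=1.0204; V=1.428571+1.428571+1.020408=3.8776
k=3 load: inc=1.020408, refl=1.020408·1.000000=1.0204; V=2.857143+1.020408+1.020408=4.8980
k=4 src: inc=1.020408, refl=1.020408·0.714286=0.7289; V=3.877551+1.020408+0.728863=5.6268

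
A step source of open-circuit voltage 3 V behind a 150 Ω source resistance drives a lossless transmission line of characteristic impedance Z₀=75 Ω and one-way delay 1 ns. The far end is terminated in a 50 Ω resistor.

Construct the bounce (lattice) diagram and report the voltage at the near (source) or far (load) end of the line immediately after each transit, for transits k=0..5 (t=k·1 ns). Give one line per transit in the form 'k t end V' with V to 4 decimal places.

Γ_L=-0.200000, Γ_S=0.333333; launch V₁=3·75/225=1.000000
k=0 src: V=1.0000
k=1 load: inc=1.000000, refl=1.000000·-0.200000=-0.2000; V=0.000000+1.000000+-0.200000=0.8000
k=2 src: inc=-0.200000, refl=-0.200000·0.333333=-0.0667; V=1.000000+-0.200000+-0.066667=0.7333
k=3 load: inc=-0.066667, refl=-0.066667·-0.200000=0.0133; V=0.800000+-0.066667+0.013333=0.7467
k=4 src: inc=0.013333, refl=0.013333·0.333333=0.0044; V=0.733333+0.013333+0.004444=0.7511
k=5 load: inc=0.004444, refl=0.004444·-0.200000=-0.0009; V=0.746667+0.004444+-0.000889=0.7502

0 0 source 1.0000
1 1 load 0.8000
2 2 source 0.7333
3 3 load 0.7467
4 4 source 0.7511
5 5 load 0.7502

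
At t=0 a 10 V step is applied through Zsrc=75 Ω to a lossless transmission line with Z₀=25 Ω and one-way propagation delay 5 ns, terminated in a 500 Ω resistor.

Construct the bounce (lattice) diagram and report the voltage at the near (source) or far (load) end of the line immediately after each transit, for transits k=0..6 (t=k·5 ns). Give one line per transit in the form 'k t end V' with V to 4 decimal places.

Γ_L=0.904762, Γ_S=0.500000; launch V₁=10·25/100=2.500000
k=0 src: V=2.5000
k=1 load: inc=2.500000, refl=2.500000·0.904762=2.2619; V=0.000000+2.500000+2.261905=4.7619
k=2 src: inc=2.261905, refl=2.261905·0.500000=1.1310; V=2.500000+2.261905+1.130952=5.8929
k=3 load: inc=1.130952, refl=1.130952·0.904762=1.0232; V=4.761905+1.130952+1.023243=6.9161
k=4 src: inc=1.023243, refl=1.023243·0.500000=0.5116; V=5.892857+1.023243+0.511621=7.4277
k=5 load: inc=0.511621, refl=0.511621·0.904762=0.4629; V=6.916100+0.511621+0.462895=7.8906
k=6 src: inc=0.462895, refl=0.462895·0.500000=0.2314; V=7.427721+0.462895+0.231448=8.1221

0 0 source 2.5000
1 5 load 4.7619
2 10 source 5.8929
3 15 load 6.9161
4 20 source 7.4277
5 25 load 7.8906
6 30 source 8.1221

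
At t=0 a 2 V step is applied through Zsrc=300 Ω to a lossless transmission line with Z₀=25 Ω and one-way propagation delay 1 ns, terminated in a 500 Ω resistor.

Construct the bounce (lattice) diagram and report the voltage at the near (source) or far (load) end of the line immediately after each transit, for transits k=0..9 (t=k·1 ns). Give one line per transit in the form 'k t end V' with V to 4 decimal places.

Γ_L=0.904762, Γ_S=0.846154; launch V₁=2·25/325=0.153846
k=0 src: V=0.1538
k=1 load: inc=0.153846, refl=0.153846·0.904762=0.1392; V=0.000000+0.153846+0.139194=0.2930
k=2 src: inc=0.139194, refl=0.139194·0.846154=0.1178; V=0.153846+0.139194+0.117780=0.4108
k=3 load: inc=0.117780, refl=0.117780·0.904762=0.1066; V=0.293040+0.117780+0.106563=0.5174
k=4 src: inc=0.106563, refl=0.106563·0.846154=0.0902; V=0.410820+0.106563+0.090168=0.6076
k=5 load: inc=0.090168, refl=0.090168·0.904762=0.0816; V=0.517382+0.090168+0.081581=0.6891
k=6 src: inc=0.081581, refl=0.081581·0.846154=0.0690; V=0.607551+0.081581+0.069030=0.7582
k=7 load: inc=0.069030, refl=0.069030·0.904762=0.0625; V=0.689132+0.069030+0.062456=0.8206
k=8 src: inc=0.062456, refl=0.062456·0.846154=0.0528; V=0.758162+0.062456+0.052847=0.8735
k=9 load: inc=0.052847, refl=0.052847·0.904762=0.0478; V=0.820617+0.052847+0.047814=0.9213

0 0 source 0.1538
1 1 load 0.2930
2 2 source 0.4108
3 3 load 0.5174
4 4 source 0.6076
5 5 load 0.6891
6 6 source 0.7582
7 7 load 0.8206
8 8 source 0.8735
9 9 load 0.9213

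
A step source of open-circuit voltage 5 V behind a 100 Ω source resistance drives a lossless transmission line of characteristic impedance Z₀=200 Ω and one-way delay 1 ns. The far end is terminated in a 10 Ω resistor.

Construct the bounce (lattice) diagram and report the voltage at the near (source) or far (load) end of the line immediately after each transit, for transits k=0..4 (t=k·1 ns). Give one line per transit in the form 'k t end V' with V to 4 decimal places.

Γ_L=-0.904762, Γ_S=-0.333333; launch V₁=5·200/300=3.333333
k=0 src: V=3.3333
k=1 load: inc=3.333333, refl=3.333333·-0.904762=-3.0159; V=0.000000+3.333333+-3.015873=0.3175
k=2 src: inc=-3.015873, refl=-3.015873·-0.333333=1.0053; V=3.333333+-3.015873+1.005291=1.3228
k=3 load: inc=1.005291, refl=1.005291·-0.904762=-0.9095; V=0.317460+1.005291+-0.909549=0.4132
k=4 src: inc=-0.909549, refl=-0.909549·-0.333333=0.3032; V=1.322751+-0.909549+0.303183=0.7164

0 0 source 3.3333
1 1 load 0.3175
2 2 source 1.3228
3 3 load 0.4132
4 4 source 0.7164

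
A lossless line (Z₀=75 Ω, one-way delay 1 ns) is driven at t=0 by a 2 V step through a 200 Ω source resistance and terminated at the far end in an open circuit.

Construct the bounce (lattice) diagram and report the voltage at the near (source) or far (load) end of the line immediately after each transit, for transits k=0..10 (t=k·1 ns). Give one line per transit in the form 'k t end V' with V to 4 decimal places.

0 0 source 0.5455
1 1 load 1.0909
2 2 source 1.3388
3 3 load 1.5868
4 4 source 1.6995
5 5 load 1.8122
6 6 source 1.8634
7 7 load 1.9146
8 8 source 1.9379
9 9 load 1.9612
10 10 source 1.9718

Γ_L=1.000000, Γ_S=0.454545; launch V₁=2·75/275=0.545455
k=0 src: V=0.5455
k=1 load: inc=0.545455, refl=0.545455·1.000000=0.5455; V=0.000000+0.545455+0.545455=1.0909
k=2 src: inc=0.545455, refl=0.545455·0.454545=0.2479; V=0.545455+0.545455+0.247934=1.3388
k=3 load: inc=0.247934, refl=0.247934·1.000000=0.2479; V=1.090909+0.247934+0.247934=1.5868
k=4 src: inc=0.247934, refl=0.247934·0.454545=0.1127; V=1.338843+0.247934+0.112697=1.6995
k=5 load: inc=0.112697, refl=0.112697·1.000000=0.1127; V=1.586777+0.112697+0.112697=1.8122
k=6 src: inc=0.112697, refl=0.112697·0.454545=0.0512; V=1.699474+0.112697+0.051226=1.8634
k=7 load: inc=0.051226, refl=0.051226·1.000000=0.0512; V=1.812171+0.051226+0.051226=1.9146
k=8 src: inc=0.051226, refl=0.051226·0.454545=0.0233; V=1.863397+0.051226+0.023285=1.9379
k=9 load: inc=0.023285, refl=0.023285·1.000000=0.0233; V=1.914623+0.023285+0.023285=1.9612
k=10 src: inc=0.023285, refl=0.023285·0.454545=0.0106; V=1.937908+0.023285+0.010584=1.9718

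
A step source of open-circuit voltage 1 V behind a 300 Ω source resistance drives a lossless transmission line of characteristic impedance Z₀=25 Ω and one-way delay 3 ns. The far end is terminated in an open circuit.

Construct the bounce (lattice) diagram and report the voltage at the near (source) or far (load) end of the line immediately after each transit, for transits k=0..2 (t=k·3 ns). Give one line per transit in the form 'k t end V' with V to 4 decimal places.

0 0 source 0.0769
1 3 load 0.1538
2 6 source 0.2189

Γ_L=1.000000, Γ_S=0.846154; launch V₁=1·25/325=0.076923
k=0 src: V=0.0769
k=1 load: inc=0.076923, refl=0.076923·1.000000=0.0769; V=0.000000+0.076923+0.076923=0.1538
k=2 src: inc=0.076923, refl=0.076923·0.846154=0.0651; V=0.076923+0.076923+0.065089=0.2189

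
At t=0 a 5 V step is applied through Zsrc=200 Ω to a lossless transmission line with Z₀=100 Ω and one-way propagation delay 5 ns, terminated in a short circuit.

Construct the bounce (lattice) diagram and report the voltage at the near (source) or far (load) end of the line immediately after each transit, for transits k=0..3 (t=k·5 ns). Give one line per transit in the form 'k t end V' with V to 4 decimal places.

0 0 source 1.6667
1 5 load 0.0000
2 10 source -0.5556
3 15 load 0.0000

Γ_L=-1.000000, Γ_S=0.333333; launch V₁=5·100/300=1.666667
k=0 src: V=1.6667
k=1 load: inc=1.666667, refl=1.666667·-1.000000=-1.6667; V=0.000000+1.666667+-1.666667=0.0000
k=2 src: inc=-1.666667, refl=-1.666667·0.333333=-0.5556; V=1.666667+-1.666667+-0.555556=-0.5556
k=3 load: inc=-0.555556, refl=-0.555556·-1.000000=0.5556; V=0.000000+-0.555556+0.555556=0.0000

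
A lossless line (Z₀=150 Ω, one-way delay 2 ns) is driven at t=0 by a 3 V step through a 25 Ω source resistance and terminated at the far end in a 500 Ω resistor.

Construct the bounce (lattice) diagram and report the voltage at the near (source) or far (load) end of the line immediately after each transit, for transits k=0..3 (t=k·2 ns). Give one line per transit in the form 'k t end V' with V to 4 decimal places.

Γ_L=0.538462, Γ_S=-0.714286; launch V₁=3·150/175=2.571429
k=0 src: V=2.5714
k=1 load: inc=2.571429, refl=2.571429·0.538462=1.3846; V=0.000000+2.571429+1.384615=3.9560
k=2 src: inc=1.384615, refl=1.384615·-0.714286=-0.9890; V=2.571429+1.384615+-0.989011=2.9670
k=3 load: inc=-0.989011, refl=-0.989011·0.538462=-0.5325; V=3.956044+-0.989011+-0.532544=2.4345

0 0 source 2.5714
1 2 load 3.9560
2 4 source 2.9670
3 6 load 2.4345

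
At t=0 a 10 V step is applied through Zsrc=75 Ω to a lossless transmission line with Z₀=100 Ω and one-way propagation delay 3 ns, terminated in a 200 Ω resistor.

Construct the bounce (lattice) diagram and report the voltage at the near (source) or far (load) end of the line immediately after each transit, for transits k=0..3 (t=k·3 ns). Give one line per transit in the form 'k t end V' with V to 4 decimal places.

0 0 source 5.7143
1 3 load 7.6190
2 6 source 7.3469
3 9 load 7.2562

Γ_L=0.333333, Γ_S=-0.142857; launch V₁=10·100/175=5.714286
k=0 src: V=5.7143
k=1 load: inc=5.714286, refl=5.714286·0.333333=1.9048; V=0.000000+5.714286+1.904762=7.6190
k=2 src: inc=1.904762, refl=1.904762·-0.142857=-0.2721; V=5.714286+1.904762+-0.272109=7.3469
k=3 load: inc=-0.272109, refl=-0.272109·0.333333=-0.0907; V=7.619048+-0.272109+-0.090703=7.2562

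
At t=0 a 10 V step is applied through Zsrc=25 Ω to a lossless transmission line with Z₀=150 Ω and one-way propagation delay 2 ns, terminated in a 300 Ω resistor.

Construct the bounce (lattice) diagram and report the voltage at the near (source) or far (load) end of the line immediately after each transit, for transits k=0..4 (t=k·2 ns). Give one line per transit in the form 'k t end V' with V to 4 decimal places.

0 0 source 8.5714
1 2 load 11.4286
2 4 source 9.3878
3 6 load 8.7075
4 8 source 9.1934

Γ_L=0.333333, Γ_S=-0.714286; launch V₁=10·150/175=8.571429
k=0 src: V=8.5714
k=1 load: inc=8.571429, refl=8.571429·0.333333=2.8571; V=0.000000+8.571429+2.857143=11.4286
k=2 src: inc=2.857143, refl=2.857143·-0.714286=-2.0408; V=8.571429+2.857143+-2.040816=9.3878
k=3 load: inc=-2.040816, refl=-2.040816·0.333333=-0.6803; V=11.428571+-2.040816+-0.680272=8.7075
k=4 src: inc=-0.680272, refl=-0.680272·-0.714286=0.4859; V=9.387755+-0.680272+0.485909=9.1934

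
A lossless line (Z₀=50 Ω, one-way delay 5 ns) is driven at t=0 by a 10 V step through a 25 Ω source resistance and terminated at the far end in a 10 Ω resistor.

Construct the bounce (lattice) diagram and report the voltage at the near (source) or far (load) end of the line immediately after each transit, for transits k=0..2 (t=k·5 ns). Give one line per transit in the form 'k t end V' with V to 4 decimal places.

0 0 source 6.6667
1 5 load 2.2222
2 10 source 3.7037

Γ_L=-0.666667, Γ_S=-0.333333; launch V₁=10·50/75=6.666667
k=0 src: V=6.6667
k=1 load: inc=6.666667, refl=6.666667·-0.666667=-4.4444; V=0.000000+6.666667+-4.444444=2.2222
k=2 src: inc=-4.444444, refl=-4.444444·-0.333333=1.4815; V=6.666667+-4.444444+1.481481=3.7037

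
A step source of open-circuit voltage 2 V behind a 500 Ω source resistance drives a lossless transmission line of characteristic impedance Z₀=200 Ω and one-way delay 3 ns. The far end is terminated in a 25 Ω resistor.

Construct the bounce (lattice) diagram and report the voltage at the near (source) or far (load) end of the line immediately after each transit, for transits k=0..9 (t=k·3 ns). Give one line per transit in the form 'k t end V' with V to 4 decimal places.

0 0 source 0.5714
1 3 load 0.1270
2 6 source -0.0635
3 9 load 0.0847
4 12 source 0.1481
5 15 load 0.0988
6 18 source 0.0776
7 21 load 0.0941
8 24 source 0.1011
9 27 load 0.0956

Γ_L=-0.777778, Γ_S=0.428571; launch V₁=2·200/700=0.571429
k=0 src: V=0.5714
k=1 load: inc=0.571429, refl=0.571429·-0.777778=-0.4444; V=0.000000+0.571429+-0.444444=0.1270
k=2 src: inc=-0.444444, refl=-0.444444·0.428571=-0.1905; V=0.571429+-0.444444+-0.190476=-0.0635
k=3 load: inc=-0.190476, refl=-0.190476·-0.777778=0.1481; V=0.126984+-0.190476+0.148148=0.0847
k=4 src: inc=0.148148, refl=0.148148·0.428571=0.0635; V=-0.063492+0.148148+0.063492=0.1481
k=5 load: inc=0.063492, refl=0.063492·-0.777778=-0.0494; V=0.084656+0.063492+-0.049383=0.0988
k=6 src: inc=-0.049383, refl=-0.049383·0.428571=-0.0212; V=0.148148+-0.049383+-0.021164=0.0776
k=7 load: inc=-0.021164, refl=-0.021164·-0.777778=0.0165; V=0.098765+-0.021164+0.016461=0.0941
k=8 src: inc=0.016461, refl=0.016461·0.428571=0.0071; V=0.077601+0.016461+0.007055=0.1011
k=9 load: inc=0.007055, refl=0.007055·-0.777778=-0.0055; V=0.094062+0.007055+-0.005487=0.0956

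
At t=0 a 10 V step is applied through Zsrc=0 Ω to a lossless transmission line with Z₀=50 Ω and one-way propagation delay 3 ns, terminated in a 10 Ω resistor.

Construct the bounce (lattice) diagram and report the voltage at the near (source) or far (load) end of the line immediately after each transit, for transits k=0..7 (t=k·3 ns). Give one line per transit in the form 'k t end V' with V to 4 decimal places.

0 0 source 10.0000
1 3 load 3.3333
2 6 source 10.0000
3 9 load 5.5556
4 12 source 10.0000
5 15 load 7.0370
6 18 source 10.0000
7 21 load 8.0247

Γ_L=-0.666667, Γ_S=-1.000000; launch V₁=10·50/50=10.000000
k=0 src: V=10.0000
k=1 load: inc=10.000000, refl=10.000000·-0.666667=-6.6667; V=0.000000+10.000000+-6.666667=3.3333
k=2 src: inc=-6.666667, refl=-6.666667·-1.000000=6.6667; V=10.000000+-6.666667+6.666667=10.0000
k=3 load: inc=6.666667, refl=6.666667·-0.666667=-4.4444; V=3.333333+6.666667+-4.444444=5.5556
k=4 src: inc=-4.444444, refl=-4.444444·-1.000000=4.4444; V=10.000000+-4.444444+4.444444=10.0000
k=5 load: inc=4.444444, refl=4.444444·-0.666667=-2.9630; V=5.555556+4.444444+-2.962963=7.0370
k=6 src: inc=-2.962963, refl=-2.962963·-1.000000=2.9630; V=10.000000+-2.962963+2.962963=10.0000
k=7 load: inc=2.962963, refl=2.962963·-0.666667=-1.9753; V=7.037037+2.962963+-1.975309=8.0247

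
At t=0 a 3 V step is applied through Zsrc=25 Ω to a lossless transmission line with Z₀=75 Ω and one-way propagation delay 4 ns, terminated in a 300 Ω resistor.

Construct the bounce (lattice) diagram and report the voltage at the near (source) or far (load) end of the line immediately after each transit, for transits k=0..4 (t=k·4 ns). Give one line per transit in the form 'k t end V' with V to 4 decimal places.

0 0 source 2.2500
1 4 load 3.6000
2 8 source 2.9250
3 12 load 2.5200
4 16 source 2.7225

Γ_L=0.600000, Γ_S=-0.500000; launch V₁=3·75/100=2.250000
k=0 src: V=2.2500
k=1 load: inc=2.250000, refl=2.250000·0.600000=1.3500; V=0.000000+2.250000+1.350000=3.6000
k=2 src: inc=1.350000, refl=1.350000·-0.500000=-0.6750; V=2.250000+1.350000+-0.675000=2.9250
k=3 load: inc=-0.675000, refl=-0.675000·0.600000=-0.4050; V=3.600000+-0.675000+-0.405000=2.5200
k=4 src: inc=-0.405000, refl=-0.405000·-0.500000=0.2025; V=2.925000+-0.405000+0.202500=2.7225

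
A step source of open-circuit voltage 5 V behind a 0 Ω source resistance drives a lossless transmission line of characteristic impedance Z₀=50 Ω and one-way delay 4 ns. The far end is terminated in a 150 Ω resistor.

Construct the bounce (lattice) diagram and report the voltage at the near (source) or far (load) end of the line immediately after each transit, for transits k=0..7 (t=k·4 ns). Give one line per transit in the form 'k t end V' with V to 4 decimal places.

Γ_L=0.500000, Γ_S=-1.000000; launch V₁=5·50/50=5.000000
k=0 src: V=5.0000
k=1 load: inc=5.000000, refl=5.000000·0.500000=2.5000; V=0.000000+5.000000+2.500000=7.5000
k=2 src: inc=2.500000, refl=2.500000·-1.000000=-2.5000; V=5.000000+2.500000+-2.500000=5.0000
k=3 load: inc=-2.500000, refl=-2.500000·0.500000=-1.2500; V=7.500000+-2.500000+-1.250000=3.7500
k=4 src: inc=-1.250000, refl=-1.250000·-1.000000=1.2500; V=5.000000+-1.250000+1.250000=5.0000
k=5 load: inc=1.250000, refl=1.250000·0.500000=0.6250; V=3.750000+1.250000+0.625000=5.6250
k=6 src: inc=0.625000, refl=0.625000·-1.000000=-0.6250; V=5.000000+0.625000+-0.625000=5.0000
k=7 load: inc=-0.625000, refl=-0.625000·0.500000=-0.3125; V=5.625000+-0.625000+-0.312500=4.6875

0 0 source 5.0000
1 4 load 7.5000
2 8 source 5.0000
3 12 load 3.7500
4 16 source 5.0000
5 20 load 5.6250
6 24 source 5.0000
7 28 load 4.6875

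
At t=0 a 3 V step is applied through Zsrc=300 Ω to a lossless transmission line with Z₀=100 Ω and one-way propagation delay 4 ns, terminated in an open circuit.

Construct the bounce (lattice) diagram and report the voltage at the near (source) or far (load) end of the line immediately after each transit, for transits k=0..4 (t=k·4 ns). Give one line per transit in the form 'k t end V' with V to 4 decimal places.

Γ_L=1.000000, Γ_S=0.500000; launch V₁=3·100/400=0.750000
k=0 src: V=0.7500
k=1 load: inc=0.750000, refl=0.750000·1.000000=0.7500; V=0.000000+0.750000+0.750000=1.5000
k=2 src: inc=0.750000, refl=0.750000·0.500000=0.3750; V=0.750000+0.750000+0.375000=1.8750
k=3 load: inc=0.375000, refl=0.375000·1.000000=0.3750; V=1.500000+0.375000+0.375000=2.2500
k=4 src: inc=0.375000, refl=0.375000·0.500000=0.1875; V=1.875000+0.375000+0.187500=2.4375

0 0 source 0.7500
1 4 load 1.5000
2 8 source 1.8750
3 12 load 2.2500
4 16 source 2.4375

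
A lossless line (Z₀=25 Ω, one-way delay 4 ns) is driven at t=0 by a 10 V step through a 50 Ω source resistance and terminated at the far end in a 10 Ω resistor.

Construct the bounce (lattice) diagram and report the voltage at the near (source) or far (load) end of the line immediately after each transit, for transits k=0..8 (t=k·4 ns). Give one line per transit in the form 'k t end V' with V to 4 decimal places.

0 0 source 3.3333
1 4 load 1.9048
2 8 source 1.4286
3 12 load 1.6327
4 16 source 1.7007
5 20 load 1.6715
6 24 source 1.6618
7 28 load 1.6660
8 32 source 1.6674

Γ_L=-0.428571, Γ_S=0.333333; launch V₁=10·25/75=3.333333
k=0 src: V=3.3333
k=1 load: inc=3.333333, refl=3.333333·-0.428571=-1.4286; V=0.000000+3.333333+-1.428571=1.9048
k=2 src: inc=-1.428571, refl=-1.428571·0.333333=-0.4762; V=3.333333+-1.428571+-0.476190=1.4286
k=3 load: inc=-0.476190, refl=-0.476190·-0.428571=0.2041; V=1.904762+-0.476190+0.204082=1.6327
k=4 src: inc=0.204082, refl=0.204082·0.333333=0.0680; V=1.428571+0.204082+0.068027=1.7007
k=5 load: inc=0.068027, refl=0.068027·-0.428571=-0.0292; V=1.632653+0.068027+-0.029155=1.6715
k=6 src: inc=-0.029155, refl=-0.029155·0.333333=-0.0097; V=1.700680+-0.029155+-0.009718=1.6618
k=7 load: inc=-0.009718, refl=-0.009718·-0.428571=0.0042; V=1.671526+-0.009718+0.004165=1.6660
k=8 src: inc=0.004165, refl=0.004165·0.333333=0.0014; V=1.661808+0.004165+0.001388=1.6674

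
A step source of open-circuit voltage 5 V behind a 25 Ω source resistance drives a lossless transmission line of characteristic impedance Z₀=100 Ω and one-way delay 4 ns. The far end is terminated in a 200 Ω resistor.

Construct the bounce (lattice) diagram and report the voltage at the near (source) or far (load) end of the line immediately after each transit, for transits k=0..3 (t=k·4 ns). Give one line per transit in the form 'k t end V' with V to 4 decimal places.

Γ_L=0.333333, Γ_S=-0.600000; launch V₁=5·100/125=4.000000
k=0 src: V=4.0000
k=1 load: inc=4.000000, refl=4.000000·0.333333=1.3333; V=0.000000+4.000000+1.333333=5.3333
k=2 src: inc=1.333333, refl=1.333333·-0.600000=-0.8000; V=4.000000+1.333333+-0.800000=4.5333
k=3 load: inc=-0.800000, refl=-0.800000·0.333333=-0.2667; V=5.333333+-0.800000+-0.266667=4.2667

0 0 source 4.0000
1 4 load 5.3333
2 8 source 4.5333
3 12 load 4.2667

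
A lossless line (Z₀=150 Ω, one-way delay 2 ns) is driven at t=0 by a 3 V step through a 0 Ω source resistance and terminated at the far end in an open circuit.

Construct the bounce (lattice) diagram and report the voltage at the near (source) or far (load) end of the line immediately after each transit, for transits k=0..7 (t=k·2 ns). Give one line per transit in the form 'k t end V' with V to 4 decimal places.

Γ_L=1.000000, Γ_S=-1.000000; launch V₁=3·150/150=3.000000
k=0 src: V=3.0000
k=1 load: inc=3.000000, refl=3.000000·1.000000=3.0000; V=0.000000+3.000000+3.000000=6.0000
k=2 src: inc=3.000000, refl=3.000000·-1.000000=-3.0000; V=3.000000+3.000000+-3.000000=3.0000
k=3 load: inc=-3.000000, refl=-3.000000·1.000000=-3.0000; V=6.000000+-3.000000+-3.000000=0.0000
k=4 src: inc=-3.000000, refl=-3.000000·-1.000000=3.0000; V=3.000000+-3.000000+3.000000=3.0000
k=5 load: inc=3.000000, refl=3.000000·1.000000=3.0000; V=0.000000+3.000000+3.000000=6.0000
k=6 src: inc=3.000000, refl=3.000000·-1.000000=-3.0000; V=3.000000+3.000000+-3.000000=3.0000
k=7 load: inc=-3.000000, refl=-3.000000·1.000000=-3.0000; V=6.000000+-3.000000+-3.000000=0.0000

0 0 source 3.0000
1 2 load 6.0000
2 4 source 3.0000
3 6 load 0.0000
4 8 source 3.0000
5 10 load 6.0000
6 12 source 3.0000
7 14 load 0.0000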